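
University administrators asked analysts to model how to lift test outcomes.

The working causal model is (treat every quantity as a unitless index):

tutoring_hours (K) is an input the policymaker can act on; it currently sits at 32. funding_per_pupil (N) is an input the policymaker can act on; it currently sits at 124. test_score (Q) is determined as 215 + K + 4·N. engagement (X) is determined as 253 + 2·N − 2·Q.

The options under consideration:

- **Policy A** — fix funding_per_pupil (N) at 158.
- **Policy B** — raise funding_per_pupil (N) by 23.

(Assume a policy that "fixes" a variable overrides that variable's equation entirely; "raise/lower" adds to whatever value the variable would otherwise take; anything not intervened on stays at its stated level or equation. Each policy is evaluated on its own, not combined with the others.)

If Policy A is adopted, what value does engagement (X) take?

Policy A (N := 158):
  K = 32
  N = 158
  Q = 215 + 32 + 4·158 = 879
  X = 253 + 2·158 − 2·879 = -1189

-1189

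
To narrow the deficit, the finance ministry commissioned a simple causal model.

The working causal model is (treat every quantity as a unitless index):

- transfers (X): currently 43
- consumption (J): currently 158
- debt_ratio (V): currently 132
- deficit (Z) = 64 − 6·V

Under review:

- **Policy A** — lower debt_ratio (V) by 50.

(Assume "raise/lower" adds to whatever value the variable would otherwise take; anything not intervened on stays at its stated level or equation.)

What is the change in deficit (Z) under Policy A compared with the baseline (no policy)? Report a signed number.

300

Baseline:
  V = 132
  Z = 64 − 6·132 = -728
Policy A (V − 50):
  V = 132 − 50 = 82
  Z = 64 − 6·82 = -428
Change in Z: -428 − (-728) = 300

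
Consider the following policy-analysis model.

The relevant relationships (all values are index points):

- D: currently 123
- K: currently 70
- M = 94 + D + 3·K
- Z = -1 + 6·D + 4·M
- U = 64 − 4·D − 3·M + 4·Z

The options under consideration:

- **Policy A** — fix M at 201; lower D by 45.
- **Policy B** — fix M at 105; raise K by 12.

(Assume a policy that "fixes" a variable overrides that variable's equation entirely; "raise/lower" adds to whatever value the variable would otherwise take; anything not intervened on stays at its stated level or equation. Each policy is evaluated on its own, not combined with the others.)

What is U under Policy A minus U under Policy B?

Policy A (M := 201, D − 45):
  D = 123 − 45 = 78
  K = 70
  M = 201
  Z = -1 + 6·78 + 4·201 = 1271
  U = 64 − 4·78 − 3·201 + 4·1271 = 4233
Policy B (M := 105, K + 12):
  D = 123
  K = 70 + 12 = 82
  M = 105
  Z = -1 + 6·123 + 4·105 = 1157
  U = 64 − 4·123 − 3·105 + 4·1157 = 3885
U: 4233 − 3885 = 348

348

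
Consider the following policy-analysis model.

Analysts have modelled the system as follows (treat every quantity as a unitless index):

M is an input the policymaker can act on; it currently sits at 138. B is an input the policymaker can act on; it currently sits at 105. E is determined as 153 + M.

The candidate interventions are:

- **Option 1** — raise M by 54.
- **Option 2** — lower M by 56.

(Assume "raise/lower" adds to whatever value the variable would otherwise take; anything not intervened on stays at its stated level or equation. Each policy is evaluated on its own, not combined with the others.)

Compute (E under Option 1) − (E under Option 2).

Option 1 (M + 54):
  M = 138 + 54 = 192
  E = 153 + 192 = 345
Option 2 (M − 56):
  M = 138 − 56 = 82
  E = 153 + 82 = 235
E: 345 − 235 = 110

110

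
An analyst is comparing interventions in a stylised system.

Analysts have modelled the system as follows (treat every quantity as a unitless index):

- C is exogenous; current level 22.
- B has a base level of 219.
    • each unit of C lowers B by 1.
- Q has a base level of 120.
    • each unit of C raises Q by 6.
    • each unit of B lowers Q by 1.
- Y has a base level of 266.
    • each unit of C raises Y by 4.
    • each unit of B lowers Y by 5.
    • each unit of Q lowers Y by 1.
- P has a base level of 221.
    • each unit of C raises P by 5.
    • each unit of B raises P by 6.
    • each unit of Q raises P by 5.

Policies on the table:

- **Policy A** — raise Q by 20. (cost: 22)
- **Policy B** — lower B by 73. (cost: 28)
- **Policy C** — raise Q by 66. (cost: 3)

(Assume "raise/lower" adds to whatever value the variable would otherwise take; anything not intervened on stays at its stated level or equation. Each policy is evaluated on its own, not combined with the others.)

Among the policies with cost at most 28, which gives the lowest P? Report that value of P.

Policy A (Q + 20):
  C = 22
  B = 219 − 22 = 197
  Q = 120 + 6·22 − 197 (+20 from intervention) = 75
  P = 221 + 5·22 + 6·197 + 5·75 = 1888
Policy B (B − 73):
  C = 22
  B = 219 − 22 (−73 from intervention) = 124
  Q = 120 + 6·22 − 124 = 128
  P = 221 + 5·22 + 6·124 + 5·128 = 1715
Policy C (Q + 66):
  C = 22
  B = 219 − 22 = 197
  Q = 120 + 6·22 − 197 (+66 from intervention) = 121
  P = 221 + 5·22 + 6·197 + 5·121 = 2118
Comparing — Policy A: P=1888, Policy B: P=1715, Policy C: P=2118. Lowest is 1715 (Policy B).

1715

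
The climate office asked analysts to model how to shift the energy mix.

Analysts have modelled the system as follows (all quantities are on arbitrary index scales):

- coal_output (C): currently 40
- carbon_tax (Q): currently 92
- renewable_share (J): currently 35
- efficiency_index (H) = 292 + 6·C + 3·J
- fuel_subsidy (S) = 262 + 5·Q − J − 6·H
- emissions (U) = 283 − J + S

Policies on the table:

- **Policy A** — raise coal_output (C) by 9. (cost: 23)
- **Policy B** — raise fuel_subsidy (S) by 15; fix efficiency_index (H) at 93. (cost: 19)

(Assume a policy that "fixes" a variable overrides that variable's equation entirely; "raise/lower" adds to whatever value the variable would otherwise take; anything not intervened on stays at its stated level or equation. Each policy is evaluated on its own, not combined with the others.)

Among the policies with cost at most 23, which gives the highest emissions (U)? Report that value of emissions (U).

Policy A (C + 9):
  C = 40 + 9 = 49
  Q = 92
  J = 35
  H = 292 + 6·49 + 3·35 = 691
  S = 262 + 5·92 − 35 − 6·691 = -3459
  U = 283 − 35 + (-3459) = -3211
Policy B (S + 15, H := 93):
  C = 40
  Q = 92
  J = 35
  H = 93
  S = 262 + 5·92 − 35 − 6·93 (+15 from intervention) = 144
  U = 283 − 35 + 144 = 392
Comparing — Policy A: U=-3211, Policy B: U=392. Highest is 392 (Policy B).

392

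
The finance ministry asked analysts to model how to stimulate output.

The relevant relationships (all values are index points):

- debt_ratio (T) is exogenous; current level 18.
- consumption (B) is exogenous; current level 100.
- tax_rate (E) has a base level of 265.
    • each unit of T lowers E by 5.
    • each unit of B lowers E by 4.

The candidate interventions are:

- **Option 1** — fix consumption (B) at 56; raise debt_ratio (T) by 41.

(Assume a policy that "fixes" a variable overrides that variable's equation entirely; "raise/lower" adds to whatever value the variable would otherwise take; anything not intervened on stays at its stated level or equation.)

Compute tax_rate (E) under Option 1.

Option 1 (B := 56, T + 41):
  T = 18 + 41 = 59
  B = 56
  E = 265 − 5·59 − 4·56 = -254

-254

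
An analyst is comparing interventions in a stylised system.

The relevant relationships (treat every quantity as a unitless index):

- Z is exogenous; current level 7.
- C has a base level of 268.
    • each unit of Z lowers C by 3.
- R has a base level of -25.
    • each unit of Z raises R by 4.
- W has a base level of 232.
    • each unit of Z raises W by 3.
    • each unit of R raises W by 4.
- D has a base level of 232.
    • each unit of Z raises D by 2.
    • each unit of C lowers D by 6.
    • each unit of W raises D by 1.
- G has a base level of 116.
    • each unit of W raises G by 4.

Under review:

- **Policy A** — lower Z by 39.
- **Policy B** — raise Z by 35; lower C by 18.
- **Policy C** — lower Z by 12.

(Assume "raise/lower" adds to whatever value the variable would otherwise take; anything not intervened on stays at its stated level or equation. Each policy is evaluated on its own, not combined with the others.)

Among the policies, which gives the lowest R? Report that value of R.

-153

Policy A (Z − 39):
  Z = 7 − 39 = -32
  R = -25 + 4·(-32) = -153
Policy B (Z + 35, C − 18):
  Z = 7 + 35 = 42
  R = -25 + 4·42 = 143
Policy C (Z − 12):
  Z = 7 − 12 = -5
  R = -25 + 4·(-5) = -45
Comparing — Policy A: R=-153, Policy B: R=143, Policy C: R=-45. Lowest is -153 (Policy A).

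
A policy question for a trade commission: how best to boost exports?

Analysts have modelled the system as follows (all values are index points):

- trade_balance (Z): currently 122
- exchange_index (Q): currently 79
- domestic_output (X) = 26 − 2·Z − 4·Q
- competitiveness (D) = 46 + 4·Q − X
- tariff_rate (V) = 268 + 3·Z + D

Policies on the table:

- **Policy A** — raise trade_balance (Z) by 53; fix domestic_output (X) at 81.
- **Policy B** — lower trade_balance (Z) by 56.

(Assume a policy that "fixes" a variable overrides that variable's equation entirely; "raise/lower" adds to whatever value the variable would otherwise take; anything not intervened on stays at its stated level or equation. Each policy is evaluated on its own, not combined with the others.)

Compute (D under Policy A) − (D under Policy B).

Policy A (Z + 53, X := 81):
  Z = 122 + 53 = 175
  Q = 79
  X = 81
  D = 46 + 4·79 − 81 = 281
Policy B (Z − 56):
  Z = 122 − 56 = 66
  Q = 79
  X = 26 − 2·66 − 4·79 = -422
  D = 46 + 4·79 − (-422) = 784
D: 281 − 784 = -503

-503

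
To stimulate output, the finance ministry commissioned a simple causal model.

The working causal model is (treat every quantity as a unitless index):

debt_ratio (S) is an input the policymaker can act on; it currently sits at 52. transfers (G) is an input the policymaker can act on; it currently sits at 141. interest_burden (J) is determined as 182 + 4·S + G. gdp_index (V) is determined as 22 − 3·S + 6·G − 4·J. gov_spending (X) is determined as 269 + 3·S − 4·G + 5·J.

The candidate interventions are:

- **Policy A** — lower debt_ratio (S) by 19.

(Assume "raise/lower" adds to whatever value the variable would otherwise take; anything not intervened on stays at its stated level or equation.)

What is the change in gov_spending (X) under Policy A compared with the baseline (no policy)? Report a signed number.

Baseline:
  S = 52
  G = 141
  J = 182 + 4·52 + 141 = 531
  X = 269 + 3·52 − 4·141 + 5·531 = 2516
Policy A (S − 19):
  S = 52 − 19 = 33
  G = 141
  J = 182 + 4·33 + 141 = 455
  X = 269 + 3·33 − 4·141 + 5·455 = 2079
Change in X: 2079 − 2516 = -437

-437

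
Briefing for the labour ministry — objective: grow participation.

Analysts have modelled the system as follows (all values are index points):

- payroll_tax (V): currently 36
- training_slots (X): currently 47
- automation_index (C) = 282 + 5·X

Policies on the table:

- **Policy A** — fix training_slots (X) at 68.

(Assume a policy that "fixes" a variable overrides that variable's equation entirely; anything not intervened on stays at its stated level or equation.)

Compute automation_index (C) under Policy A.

622

Policy A (X := 68):
  X = 68
  C = 282 + 5·68 = 622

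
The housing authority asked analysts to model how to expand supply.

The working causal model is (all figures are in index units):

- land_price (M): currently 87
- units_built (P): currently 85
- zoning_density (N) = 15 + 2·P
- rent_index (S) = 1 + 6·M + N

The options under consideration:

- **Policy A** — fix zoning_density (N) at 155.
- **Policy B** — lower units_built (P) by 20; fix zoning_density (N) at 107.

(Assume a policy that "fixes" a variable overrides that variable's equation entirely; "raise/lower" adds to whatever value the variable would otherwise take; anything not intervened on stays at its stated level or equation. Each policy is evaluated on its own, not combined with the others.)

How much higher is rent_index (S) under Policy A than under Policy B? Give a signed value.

48

Policy A (N := 155):
  M = 87
  P = 85
  N = 155
  S = 1 + 6·87 + 155 = 678
Policy B (P − 20, N := 107):
  M = 87
  P = 85 − 20 = 65
  N = 107
  S = 1 + 6·87 + 107 = 630
S: 678 − 630 = 48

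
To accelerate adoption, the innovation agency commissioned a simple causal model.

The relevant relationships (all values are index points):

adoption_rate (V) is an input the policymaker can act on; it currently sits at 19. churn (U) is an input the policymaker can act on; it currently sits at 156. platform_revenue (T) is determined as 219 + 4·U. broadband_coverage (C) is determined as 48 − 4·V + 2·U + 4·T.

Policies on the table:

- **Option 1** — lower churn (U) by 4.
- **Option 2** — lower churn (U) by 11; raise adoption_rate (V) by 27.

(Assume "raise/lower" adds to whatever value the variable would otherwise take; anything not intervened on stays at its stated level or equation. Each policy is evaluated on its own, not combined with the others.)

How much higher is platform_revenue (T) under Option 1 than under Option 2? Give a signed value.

28

Option 1 (U − 4):
  U = 156 − 4 = 152
  T = 219 + 4·152 = 827
Option 2 (U − 11, V + 27):
  U = 156 − 11 = 145
  T = 219 + 4·145 = 799
T: 827 − 799 = 28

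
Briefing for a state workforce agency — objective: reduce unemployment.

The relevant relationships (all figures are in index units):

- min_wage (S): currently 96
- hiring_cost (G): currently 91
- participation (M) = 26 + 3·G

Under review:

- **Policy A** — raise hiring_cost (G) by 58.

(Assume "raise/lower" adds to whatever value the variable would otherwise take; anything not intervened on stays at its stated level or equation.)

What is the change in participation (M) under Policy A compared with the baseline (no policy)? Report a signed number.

Baseline:
  G = 91
  M = 26 + 3·91 = 299
Policy A (G + 58):
  G = 91 + 58 = 149
  M = 26 + 3·149 = 473
Change in M: 473 − 299 = 174

174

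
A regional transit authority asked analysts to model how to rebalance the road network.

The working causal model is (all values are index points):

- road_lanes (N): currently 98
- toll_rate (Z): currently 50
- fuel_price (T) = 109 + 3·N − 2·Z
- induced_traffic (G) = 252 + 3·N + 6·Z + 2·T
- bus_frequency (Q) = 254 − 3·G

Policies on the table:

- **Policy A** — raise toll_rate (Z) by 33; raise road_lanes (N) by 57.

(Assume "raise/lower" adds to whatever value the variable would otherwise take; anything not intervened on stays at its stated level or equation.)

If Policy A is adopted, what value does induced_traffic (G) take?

2031

Policy A (Z + 33, N + 57):
  N = 98 + 57 = 155
  Z = 50 + 33 = 83
  T = 109 + 3·155 − 2·83 = 408
  G = 252 + 3·155 + 6·83 + 2·408 = 2031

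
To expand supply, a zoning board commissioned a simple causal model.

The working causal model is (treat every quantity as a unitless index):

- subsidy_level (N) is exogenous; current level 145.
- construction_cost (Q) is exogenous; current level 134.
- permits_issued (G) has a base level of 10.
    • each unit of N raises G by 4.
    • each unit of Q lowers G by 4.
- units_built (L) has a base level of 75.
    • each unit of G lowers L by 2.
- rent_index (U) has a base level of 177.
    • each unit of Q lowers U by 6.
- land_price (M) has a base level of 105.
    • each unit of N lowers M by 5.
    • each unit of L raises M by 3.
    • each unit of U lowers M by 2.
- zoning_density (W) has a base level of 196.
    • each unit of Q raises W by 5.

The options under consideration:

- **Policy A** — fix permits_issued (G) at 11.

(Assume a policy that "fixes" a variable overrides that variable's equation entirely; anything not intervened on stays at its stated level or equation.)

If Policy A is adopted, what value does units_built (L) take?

53

Policy A (G := 11):
  N = 145
  Q = 134
  G = 11
  L = 75 − 2·11 = 53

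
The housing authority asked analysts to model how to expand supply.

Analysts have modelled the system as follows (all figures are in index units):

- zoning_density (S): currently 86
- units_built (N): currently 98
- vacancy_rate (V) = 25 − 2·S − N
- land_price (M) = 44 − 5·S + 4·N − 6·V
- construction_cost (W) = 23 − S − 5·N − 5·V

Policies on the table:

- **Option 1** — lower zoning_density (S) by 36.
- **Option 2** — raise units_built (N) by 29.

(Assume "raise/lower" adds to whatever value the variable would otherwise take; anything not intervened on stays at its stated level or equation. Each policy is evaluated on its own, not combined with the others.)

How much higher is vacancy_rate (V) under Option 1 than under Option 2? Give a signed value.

Option 1 (S − 36):
  S = 86 − 36 = 50
  N = 98
  V = 25 − 2·50 − 98 = -173
Option 2 (N + 29):
  S = 86
  N = 98 + 29 = 127
  V = 25 − 2·86 − 127 = -274
V: -173 − (-274) = 101

101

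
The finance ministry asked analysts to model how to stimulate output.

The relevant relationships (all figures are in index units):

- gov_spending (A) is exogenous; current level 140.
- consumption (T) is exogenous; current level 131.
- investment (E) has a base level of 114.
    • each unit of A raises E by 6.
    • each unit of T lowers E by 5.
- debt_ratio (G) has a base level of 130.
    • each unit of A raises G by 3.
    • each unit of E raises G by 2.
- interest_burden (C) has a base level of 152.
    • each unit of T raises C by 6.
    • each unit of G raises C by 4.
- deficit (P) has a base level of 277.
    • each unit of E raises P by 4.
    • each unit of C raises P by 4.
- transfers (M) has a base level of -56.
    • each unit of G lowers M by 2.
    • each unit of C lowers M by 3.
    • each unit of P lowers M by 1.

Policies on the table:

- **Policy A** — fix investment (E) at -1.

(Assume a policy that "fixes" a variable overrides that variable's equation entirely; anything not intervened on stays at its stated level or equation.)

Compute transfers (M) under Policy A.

-23335

Policy A (E := -1):
  A = 140
  T = 131
  E = -1
  G = 130 + 3·140 + 2·(-1) = 548
  C = 152 + 6·131 + 4·548 = 3130
  P = 277 + 4·(-1) + 4·3130 = 12793
  M = -56 − 2·548 − 3·3130 − 12793 = -23335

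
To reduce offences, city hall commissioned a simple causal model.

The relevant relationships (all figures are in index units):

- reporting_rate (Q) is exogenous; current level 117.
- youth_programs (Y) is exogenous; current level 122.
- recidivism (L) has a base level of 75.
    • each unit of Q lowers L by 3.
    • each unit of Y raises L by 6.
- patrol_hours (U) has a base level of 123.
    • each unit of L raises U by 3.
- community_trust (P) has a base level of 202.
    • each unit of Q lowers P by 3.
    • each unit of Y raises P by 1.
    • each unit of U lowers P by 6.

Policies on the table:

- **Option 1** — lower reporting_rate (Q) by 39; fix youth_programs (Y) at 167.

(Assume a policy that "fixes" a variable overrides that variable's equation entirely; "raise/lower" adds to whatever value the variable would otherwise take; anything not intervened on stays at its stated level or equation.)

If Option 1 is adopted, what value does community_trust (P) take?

-15777

Option 1 (Q − 39, Y := 167):
  Q = 117 − 39 = 78
  Y = 167
  L = 75 − 3·78 + 6·167 = 843
  U = 123 + 3·843 = 2652
  P = 202 − 3·78 + 167 − 6·2652 = -15777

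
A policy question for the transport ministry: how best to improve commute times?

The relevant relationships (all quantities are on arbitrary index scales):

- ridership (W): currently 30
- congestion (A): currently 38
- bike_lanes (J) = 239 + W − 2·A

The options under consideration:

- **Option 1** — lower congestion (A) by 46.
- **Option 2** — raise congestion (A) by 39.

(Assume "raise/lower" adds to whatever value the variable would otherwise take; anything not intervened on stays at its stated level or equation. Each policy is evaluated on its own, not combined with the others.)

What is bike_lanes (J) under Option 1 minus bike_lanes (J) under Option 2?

170

Option 1 (A − 46):
  W = 30
  A = 38 − 46 = -8
  J = 239 + 30 − 2·(-8) = 285
Option 2 (A + 39):
  W = 30
  A = 38 + 39 = 77
  J = 239 + 30 − 2·77 = 115
J: 285 − 115 = 170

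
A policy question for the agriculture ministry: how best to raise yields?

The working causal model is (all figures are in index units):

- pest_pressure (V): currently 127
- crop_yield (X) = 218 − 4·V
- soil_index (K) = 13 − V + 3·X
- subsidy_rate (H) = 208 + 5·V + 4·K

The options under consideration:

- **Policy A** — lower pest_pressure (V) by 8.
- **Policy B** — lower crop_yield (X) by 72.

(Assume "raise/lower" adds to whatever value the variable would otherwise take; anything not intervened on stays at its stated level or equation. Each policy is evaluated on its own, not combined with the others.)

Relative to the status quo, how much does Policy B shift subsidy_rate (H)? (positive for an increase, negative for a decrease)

Baseline:
  V = 127
  X = 218 − 4·127 = -290
  K = 13 − 127 + 3·(-290) = -984
  H = 208 + 5·127 + 4·(-984) = -3093
Policy B (X − 72):
  V = 127
  X = 218 − 4·127 (−72 from intervention) = -362
  K = 13 − 127 + 3·(-362) = -1200
  H = 208 + 5·127 + 4·(-1200) = -3957
Change in H: -3957 − (-3093) = -864

-864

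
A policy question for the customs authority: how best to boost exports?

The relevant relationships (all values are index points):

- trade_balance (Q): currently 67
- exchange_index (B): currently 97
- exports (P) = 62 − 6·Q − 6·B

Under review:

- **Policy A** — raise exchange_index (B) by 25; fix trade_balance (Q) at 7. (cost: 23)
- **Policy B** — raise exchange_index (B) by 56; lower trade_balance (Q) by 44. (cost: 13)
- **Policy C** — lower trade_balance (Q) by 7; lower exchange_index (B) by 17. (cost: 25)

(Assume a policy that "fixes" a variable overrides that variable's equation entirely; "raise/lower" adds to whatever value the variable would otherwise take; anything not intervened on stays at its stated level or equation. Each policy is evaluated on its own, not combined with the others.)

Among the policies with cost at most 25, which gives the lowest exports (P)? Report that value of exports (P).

-994

Policy A (B + 25, Q := 7):
  Q = 7
  B = 97 + 25 = 122
  P = 62 − 6·7 − 6·122 = -712
Policy B (B + 56, Q − 44):
  Q = 67 − 44 = 23
  B = 97 + 56 = 153
  P = 62 − 6·23 − 6·153 = -994
Policy C (Q − 7, B − 17):
  Q = 67 − 7 = 60
  B = 97 − 17 = 80
  P = 62 − 6·60 − 6·80 = -778
Comparing — Policy A: P=-712, Policy B: P=-994, Policy C: P=-778. Lowest is -994 (Policy B).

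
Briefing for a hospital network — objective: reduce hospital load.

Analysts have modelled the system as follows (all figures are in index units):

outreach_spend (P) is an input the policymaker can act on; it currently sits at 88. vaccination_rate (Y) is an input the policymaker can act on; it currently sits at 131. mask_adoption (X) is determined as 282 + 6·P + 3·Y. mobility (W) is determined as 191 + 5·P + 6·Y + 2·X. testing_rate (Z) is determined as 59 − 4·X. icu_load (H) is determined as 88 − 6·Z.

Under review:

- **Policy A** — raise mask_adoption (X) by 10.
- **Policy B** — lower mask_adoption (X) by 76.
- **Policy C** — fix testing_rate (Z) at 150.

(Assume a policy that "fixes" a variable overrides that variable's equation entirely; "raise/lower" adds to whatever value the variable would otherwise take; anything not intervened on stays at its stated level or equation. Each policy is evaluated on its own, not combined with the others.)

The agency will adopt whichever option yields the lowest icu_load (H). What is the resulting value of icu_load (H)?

-812

Policy A (X + 10):
  P = 88
  Y = 131
  X = 282 + 6·88 + 3·131 (+10 from intervention) = 1213
  Z = 59 − 4·1213 = -4793
  H = 88 − 6·(-4793) = 28846
Policy B (X − 76):
  P = 88
  Y = 131
  X = 282 + 6·88 + 3·131 (−76 from intervention) = 1127
  Z = 59 − 4·1127 = -4449
  H = 88 − 6·(-4449) = 26782
Policy C (Z := 150):
  P = 88
  Y = 131
  X = 282 + 6·88 + 3·131 = 1203
  Z = 150
  H = 88 − 6·150 = -812
Comparing — Policy A: H=28846, Policy B: H=26782, Policy C: H=-812. Lowest is -812 (Policy C).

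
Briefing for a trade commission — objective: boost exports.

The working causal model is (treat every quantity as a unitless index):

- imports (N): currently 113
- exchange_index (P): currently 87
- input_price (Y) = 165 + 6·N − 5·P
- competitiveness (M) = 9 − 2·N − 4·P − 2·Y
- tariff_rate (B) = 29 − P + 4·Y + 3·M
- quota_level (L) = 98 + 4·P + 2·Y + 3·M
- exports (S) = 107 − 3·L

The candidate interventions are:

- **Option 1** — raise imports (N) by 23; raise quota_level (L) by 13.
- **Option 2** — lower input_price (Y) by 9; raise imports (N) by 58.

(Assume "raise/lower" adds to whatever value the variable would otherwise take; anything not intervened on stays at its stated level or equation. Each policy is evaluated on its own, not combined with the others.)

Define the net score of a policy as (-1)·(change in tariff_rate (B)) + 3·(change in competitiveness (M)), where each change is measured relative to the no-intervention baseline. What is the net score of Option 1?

-552

Baseline:
  N = 113
  P = 87
  Y = 165 + 6·113 − 5·87 = 408
  M = 9 − 2·113 − 4·87 − 2·408 = -1381
  B = 29 − 87 + 4·408 + 3·(-1381) = -2569
Option 1 (N + 23, L + 13):
  N = 113 + 23 = 136
  P = 87
  Y = 165 + 6·136 − 5·87 = 546
  M = 9 − 2·136 − 4·87 − 2·546 = -1703
  B = 29 − 87 + 4·546 + 3·(-1703) = -2983
ΔB = -2983 − (-2569) = -414; ΔM = -1703 − (-1381) = -322
Score = (-1)·(-414) + 3·(-322) = -552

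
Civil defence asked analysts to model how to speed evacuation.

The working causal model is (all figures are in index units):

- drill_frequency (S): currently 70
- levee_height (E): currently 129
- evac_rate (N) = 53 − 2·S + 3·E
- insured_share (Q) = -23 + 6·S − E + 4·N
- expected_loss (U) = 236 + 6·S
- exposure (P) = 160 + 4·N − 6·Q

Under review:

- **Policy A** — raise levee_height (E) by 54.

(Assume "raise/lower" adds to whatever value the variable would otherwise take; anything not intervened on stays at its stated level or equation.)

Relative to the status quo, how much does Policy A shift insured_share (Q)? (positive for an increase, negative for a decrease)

Baseline:
  S = 70
  E = 129
  N = 53 − 2·70 + 3·129 = 300
  Q = -23 + 6·70 − 129 + 4·300 = 1468
Policy A (E + 54):
  S = 70
  E = 129 + 54 = 183
  N = 53 − 2·70 + 3·183 = 462
  Q = -23 + 6·70 − 183 + 4·462 = 2062
Change in Q: 2062 − 1468 = 594

594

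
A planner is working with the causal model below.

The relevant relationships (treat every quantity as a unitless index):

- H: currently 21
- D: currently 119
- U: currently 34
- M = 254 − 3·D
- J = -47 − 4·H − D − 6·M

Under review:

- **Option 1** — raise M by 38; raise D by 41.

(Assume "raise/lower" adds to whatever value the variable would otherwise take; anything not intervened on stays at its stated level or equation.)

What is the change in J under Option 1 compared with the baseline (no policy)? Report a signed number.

Baseline:
  H = 21
  D = 119
  M = 254 − 3·119 = -103
  J = -47 − 4·21 − 119 − 6·(-103) = 368
Option 1 (M + 38, D + 41):
  H = 21
  D = 119 + 41 = 160
  M = 254 − 3·160 (+38 from intervention) = -188
  J = -47 − 4·21 − 160 − 6·(-188) = 837
Change in J: 837 − 368 = 469

469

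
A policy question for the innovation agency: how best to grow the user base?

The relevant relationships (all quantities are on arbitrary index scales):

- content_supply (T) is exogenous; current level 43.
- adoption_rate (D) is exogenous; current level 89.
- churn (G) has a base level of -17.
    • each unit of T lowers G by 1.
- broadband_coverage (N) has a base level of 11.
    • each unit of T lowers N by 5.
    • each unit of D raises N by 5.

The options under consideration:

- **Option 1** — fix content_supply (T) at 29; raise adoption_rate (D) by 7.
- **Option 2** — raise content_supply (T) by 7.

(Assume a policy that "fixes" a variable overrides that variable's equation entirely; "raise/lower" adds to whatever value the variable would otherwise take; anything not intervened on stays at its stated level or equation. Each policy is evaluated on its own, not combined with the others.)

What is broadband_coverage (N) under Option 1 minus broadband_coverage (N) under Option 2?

140

Option 1 (T := 29, D + 7):
  T = 29
  D = 89 + 7 = 96
  N = 11 − 5·29 + 5·96 = 346
Option 2 (T + 7):
  T = 43 + 7 = 50
  D = 89
  N = 11 − 5·50 + 5·89 = 206
N: 346 − 206 = 140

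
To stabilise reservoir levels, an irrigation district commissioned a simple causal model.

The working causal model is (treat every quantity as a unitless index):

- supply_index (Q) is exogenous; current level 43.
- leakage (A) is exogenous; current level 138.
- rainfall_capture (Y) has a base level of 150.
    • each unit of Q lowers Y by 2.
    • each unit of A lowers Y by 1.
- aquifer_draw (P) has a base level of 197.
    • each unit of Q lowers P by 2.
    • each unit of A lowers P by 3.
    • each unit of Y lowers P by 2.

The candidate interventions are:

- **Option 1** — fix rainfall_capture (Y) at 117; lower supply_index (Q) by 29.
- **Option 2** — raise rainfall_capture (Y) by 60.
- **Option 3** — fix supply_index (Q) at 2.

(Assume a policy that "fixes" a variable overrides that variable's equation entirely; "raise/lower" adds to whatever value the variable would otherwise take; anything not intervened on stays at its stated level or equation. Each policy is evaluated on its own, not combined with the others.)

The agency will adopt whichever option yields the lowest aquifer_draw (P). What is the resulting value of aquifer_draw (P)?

Option 1 (Y := 117, Q − 29):
  Q = 43 − 29 = 14
  A = 138
  Y = 117
  P = 197 − 2·14 − 3·138 − 2·117 = -479
Option 2 (Y + 60):
  Q = 43
  A = 138
  Y = 150 − 2·43 − 138 (+60 from intervention) = -14
  P = 197 − 2·43 − 3·138 − 2·(-14) = -275
Option 3 (Q := 2):
  Q = 2
  A = 138
  Y = 150 − 2·2 − 138 = 8
  P = 197 − 2·2 − 3·138 − 2·8 = -237
Comparing — Option 1: P=-479, Option 2: P=-275, Option 3: P=-237. Lowest is -479 (Option 1).

-479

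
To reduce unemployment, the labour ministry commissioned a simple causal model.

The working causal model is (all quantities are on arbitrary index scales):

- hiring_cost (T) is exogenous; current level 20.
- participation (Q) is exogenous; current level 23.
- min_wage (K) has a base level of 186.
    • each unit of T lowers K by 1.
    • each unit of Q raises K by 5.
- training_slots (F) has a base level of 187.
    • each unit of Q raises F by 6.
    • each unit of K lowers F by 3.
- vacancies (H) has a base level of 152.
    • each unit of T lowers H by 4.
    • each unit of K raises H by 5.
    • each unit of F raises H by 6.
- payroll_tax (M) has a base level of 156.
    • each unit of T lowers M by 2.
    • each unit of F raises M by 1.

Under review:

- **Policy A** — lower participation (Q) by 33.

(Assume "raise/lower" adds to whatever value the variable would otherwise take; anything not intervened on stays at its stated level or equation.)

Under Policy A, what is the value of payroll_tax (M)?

Policy A (Q − 33):
  T = 20
  Q = 23 − 33 = -10
  K = 186 − 20 + 5·(-10) = 116
  F = 187 + 6·(-10) − 3·116 = -221
  M = 156 − 2·20 + (-221) = -105

-105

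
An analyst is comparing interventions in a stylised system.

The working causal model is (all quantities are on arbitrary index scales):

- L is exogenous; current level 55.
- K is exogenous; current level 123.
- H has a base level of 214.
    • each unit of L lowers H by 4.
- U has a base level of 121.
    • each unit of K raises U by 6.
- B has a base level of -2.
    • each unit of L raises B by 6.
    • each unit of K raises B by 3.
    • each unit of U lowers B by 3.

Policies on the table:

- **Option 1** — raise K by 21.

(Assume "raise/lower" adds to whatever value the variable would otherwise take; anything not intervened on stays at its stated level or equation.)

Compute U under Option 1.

985

Option 1 (K + 21):
  K = 123 + 21 = 144
  U = 121 + 6·144 = 985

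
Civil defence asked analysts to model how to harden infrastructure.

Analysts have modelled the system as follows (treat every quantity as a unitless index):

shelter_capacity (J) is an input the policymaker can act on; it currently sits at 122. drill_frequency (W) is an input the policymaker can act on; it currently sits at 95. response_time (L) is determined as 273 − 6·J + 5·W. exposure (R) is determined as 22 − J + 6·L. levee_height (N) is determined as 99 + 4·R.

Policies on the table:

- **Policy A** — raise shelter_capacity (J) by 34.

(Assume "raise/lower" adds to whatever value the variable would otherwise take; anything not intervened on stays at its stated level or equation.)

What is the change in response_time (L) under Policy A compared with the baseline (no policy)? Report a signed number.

Baseline:
  J = 122
  W = 95
  L = 273 − 6·122 + 5·95 = 16
Policy A (J + 34):
  J = 122 + 34 = 156
  W = 95
  L = 273 − 6·156 + 5·95 = -188
Change in L: -188 − 16 = -204

-204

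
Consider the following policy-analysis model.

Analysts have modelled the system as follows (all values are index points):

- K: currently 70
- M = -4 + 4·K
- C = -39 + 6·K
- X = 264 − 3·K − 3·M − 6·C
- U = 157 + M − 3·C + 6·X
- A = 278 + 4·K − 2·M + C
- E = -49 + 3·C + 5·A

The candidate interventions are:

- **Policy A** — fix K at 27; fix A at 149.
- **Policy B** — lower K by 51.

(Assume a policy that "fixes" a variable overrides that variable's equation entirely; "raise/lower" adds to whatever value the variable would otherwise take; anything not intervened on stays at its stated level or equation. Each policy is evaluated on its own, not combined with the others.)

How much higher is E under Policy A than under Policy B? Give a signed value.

Policy A (K := 27, A := 149):
  K = 27
  M = -4 + 4·27 = 104
  C = -39 + 6·27 = 123
  A = 149
  E = -49 + 3·123 + 5·149 = 1065
Policy B (K − 51):
  K = 70 − 51 = 19
  M = -4 + 4·19 = 72
  C = -39 + 6·19 = 75
  A = 278 + 4·19 − 2·72 + 75 = 285
  E = -49 + 3·75 + 5·285 = 1601
E: 1065 − 1601 = -536

-536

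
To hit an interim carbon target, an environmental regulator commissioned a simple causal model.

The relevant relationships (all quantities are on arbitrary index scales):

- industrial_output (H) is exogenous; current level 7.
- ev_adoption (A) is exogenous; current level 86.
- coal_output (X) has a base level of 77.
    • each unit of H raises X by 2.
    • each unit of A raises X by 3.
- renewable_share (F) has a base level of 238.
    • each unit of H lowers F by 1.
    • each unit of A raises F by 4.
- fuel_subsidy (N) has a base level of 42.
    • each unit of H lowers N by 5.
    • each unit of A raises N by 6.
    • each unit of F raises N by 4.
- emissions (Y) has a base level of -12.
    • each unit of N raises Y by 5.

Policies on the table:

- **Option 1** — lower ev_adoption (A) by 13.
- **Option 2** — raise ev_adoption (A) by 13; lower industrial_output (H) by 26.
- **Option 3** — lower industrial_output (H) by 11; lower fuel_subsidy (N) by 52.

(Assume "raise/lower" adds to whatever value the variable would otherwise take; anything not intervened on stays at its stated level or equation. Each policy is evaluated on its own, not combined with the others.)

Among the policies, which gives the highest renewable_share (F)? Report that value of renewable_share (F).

Option 1 (A − 13):
  H = 7
  A = 86 − 13 = 73
  F = 238 − 7 + 4·73 = 523
Option 2 (A + 13, H − 26):
  H = 7 − 26 = -19
  A = 86 + 13 = 99
  F = 238 − (-19) + 4·99 = 653
Option 3 (H − 11, N − 52):
  H = 7 − 11 = -4
  A = 86
  F = 238 − (-4) + 4·86 = 586
Comparing — Option 1: F=523, Option 2: F=653, Option 3: F=586. Highest is 653 (Option 2).

653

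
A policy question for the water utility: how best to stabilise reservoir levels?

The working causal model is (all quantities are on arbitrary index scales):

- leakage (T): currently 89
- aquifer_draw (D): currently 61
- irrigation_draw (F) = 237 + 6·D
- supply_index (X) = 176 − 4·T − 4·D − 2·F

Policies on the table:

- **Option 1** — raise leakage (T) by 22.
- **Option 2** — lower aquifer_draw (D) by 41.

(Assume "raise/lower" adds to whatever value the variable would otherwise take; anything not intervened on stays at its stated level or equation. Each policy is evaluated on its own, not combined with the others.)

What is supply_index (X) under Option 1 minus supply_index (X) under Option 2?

-744

Option 1 (T + 22):
  T = 89 + 22 = 111
  D = 61
  F = 237 + 6·61 = 603
  X = 176 − 4·111 − 4·61 − 2·603 = -1718
Option 2 (D − 41):
  T = 89
  D = 61 − 41 = 20
  F = 237 + 6·20 = 357
  X = 176 − 4·89 − 4·20 − 2·357 = -974
X: -1718 − (-974) = -744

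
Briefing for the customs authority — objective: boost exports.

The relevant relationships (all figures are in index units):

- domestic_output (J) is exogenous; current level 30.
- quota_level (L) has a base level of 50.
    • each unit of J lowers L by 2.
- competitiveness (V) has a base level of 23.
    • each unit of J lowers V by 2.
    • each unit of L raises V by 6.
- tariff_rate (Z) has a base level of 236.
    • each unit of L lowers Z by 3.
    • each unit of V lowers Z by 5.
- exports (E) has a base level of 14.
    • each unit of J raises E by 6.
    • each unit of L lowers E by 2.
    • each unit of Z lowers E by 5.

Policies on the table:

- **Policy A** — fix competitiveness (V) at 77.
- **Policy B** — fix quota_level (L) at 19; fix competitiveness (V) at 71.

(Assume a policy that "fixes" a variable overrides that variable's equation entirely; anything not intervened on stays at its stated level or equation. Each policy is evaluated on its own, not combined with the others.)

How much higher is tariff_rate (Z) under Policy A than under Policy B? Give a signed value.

Policy A (V := 77):
  J = 30
  L = 50 − 2·30 = -10
  V = 77
  Z = 236 − 3·(-10) − 5·77 = -119
Policy B (L := 19, V := 71):
  J = 30
  L = 19
  V = 71
  Z = 236 − 3·19 − 5·71 = -176
Z: -119 − (-176) = 57

57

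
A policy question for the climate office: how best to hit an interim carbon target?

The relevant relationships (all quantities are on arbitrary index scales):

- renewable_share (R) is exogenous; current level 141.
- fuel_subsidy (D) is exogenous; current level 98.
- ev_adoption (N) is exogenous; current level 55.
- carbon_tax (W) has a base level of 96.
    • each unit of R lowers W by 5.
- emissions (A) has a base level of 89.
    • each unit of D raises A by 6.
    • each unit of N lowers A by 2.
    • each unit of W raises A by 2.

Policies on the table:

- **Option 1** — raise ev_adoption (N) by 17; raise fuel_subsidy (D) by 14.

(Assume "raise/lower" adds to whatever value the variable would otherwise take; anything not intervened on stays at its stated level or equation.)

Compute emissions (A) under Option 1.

Option 1 (N + 17, D + 14):
  R = 141
  D = 98 + 14 = 112
  N = 55 + 17 = 72
  W = 96 − 5·141 = -609
  A = 89 + 6·112 − 2·72 + 2·(-609) = -601

-601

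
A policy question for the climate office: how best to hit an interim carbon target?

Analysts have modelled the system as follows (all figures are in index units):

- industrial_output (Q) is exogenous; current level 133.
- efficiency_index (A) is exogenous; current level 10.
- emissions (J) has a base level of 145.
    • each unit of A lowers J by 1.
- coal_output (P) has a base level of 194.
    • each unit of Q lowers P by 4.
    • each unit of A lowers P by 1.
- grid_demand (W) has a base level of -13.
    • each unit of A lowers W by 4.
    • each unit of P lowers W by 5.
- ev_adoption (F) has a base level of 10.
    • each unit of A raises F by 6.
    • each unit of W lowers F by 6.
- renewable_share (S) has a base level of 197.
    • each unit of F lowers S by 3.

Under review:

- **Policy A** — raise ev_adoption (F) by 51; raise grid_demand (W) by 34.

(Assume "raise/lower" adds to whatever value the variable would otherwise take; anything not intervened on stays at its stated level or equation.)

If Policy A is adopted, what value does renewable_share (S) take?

Policy A (F + 51, W + 34):
  Q = 133
  A = 10
  P = 194 − 4·133 − 10 = -348
  W = -13 − 4·10 − 5·(-348) (+34 from intervention) = 1721
  F = 10 + 6·10 − 6·1721 (+51 from intervention) = -10205
  S = 197 − 3·(-10205) = 30812

30812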